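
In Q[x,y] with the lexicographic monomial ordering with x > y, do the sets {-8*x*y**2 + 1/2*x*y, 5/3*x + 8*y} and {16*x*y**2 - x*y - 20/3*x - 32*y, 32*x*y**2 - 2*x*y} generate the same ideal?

Equality of ideals is decidable: compute both reduced Gröbner bases (unique for the ordering) and check whether they agree.
Buchberger on the first generating set:
f_1 = -8*x*y**2 + 1/2*x*y, LT = x*y**2.
f_2 = 5/3*x + 8*y, LT = x.

S(f_1,f_2): lcm = x*y**2. S = -1/16*x*y - 24/5*y**3.
  leading term x*y: subtract (-3/80*y)·f_2 from -1/16*x*y - 24/5*y**3 → -24/5*y**3 + 3/10*y**2
  leading term y**3: no divisor's leading term divides it; move -24/5*y**3 to the remainder.
  leading term y**2: no divisor's leading term divides it; move 3/10*y**2 to the remainder.
  remainder -24/5*y**3 + 3/10*y**2 ≠ 0; add g_3 = -24/5*y**3 + 3/10*y**2 to the basis.

The other S-polynomials (S(f_1,g_3), S(f_2,g_3)) all reduce to 0 modulo the current basis, so we have a Gröbner basis.
Inter-reduce: drop elements whose leading term is divisible by another's, tail-reduce, and make monic.
Reduced Gröbner basis: {x + 24/5*y, y**3 - 1/16*y**2}.

Buchberger on the second generating set:
h_1 = 16*x*y**2 - x*y - 20/3*x - 32*y, LT = x*y**2.
h_2 = 32*x*y**2 - 2*x*y, LT = x*y**2.

S(h_1,h_2): lcm = x*y**2. S = -5/12*x - 2*y.
  leading term x: no divisor's leading term divides it; move -5/12*x to the remainder.
  leading term y: no divisor's leading term divides it; move -2*y to the remainder.
  remainder -5/12*x - 2*y ≠ 0; add k_3 = -5/12*x - 2*y to the basis.

S(h_1,k_3): lcm = x*y**2. S = -1/16*x*y - 5/12*x - 24/5*y**3 - 2*y.
  leading term x*y: subtract (3/20*y)·k_3 from -1/16*x*y - 5/12*x - 24/5*y**3 - 2*y → -5/12*x - 24/5*y**3 + 3/10*y**2 - 2*y
  leading term x: subtract (1)·k_3 from -5/12*x - 24/5*y**3 + 3/10*y**2 - 2*y → -24/5*y**3 + 3/10*y**2
  leading term y**3: no divisor's leading term divides it; move -24/5*y**3 to the remainder.
  leading term y**2: no divisor's leading term divides it; move 3/10*y**2 to the remainder.
  remainder -24/5*y**3 + 3/10*y**2 ≠ 0; add k_4 = -24/5*y**3 + 3/10*y**2 to the basis.

The other S-polynomials (S(h_2,k_3), S(h_1,k_4), S(h_2,k_4), S(k_3,k_4)) all reduce to 0 modulo the current basis, so we have a Gröbner basis.
Inter-reduce: drop elements whose leading term is divisible by another's, tail-reduce, and make monic.
Reduced Gröbner basis: {x + 24/5*y, y**3 - 1/16*y**2}.

These coincide, so the ideals are equal.
The same test decides containment: I ⊆ J iff every generator of I reduces to 0 modulo a Gröbner basis of J.

Yes, the ideals are equal.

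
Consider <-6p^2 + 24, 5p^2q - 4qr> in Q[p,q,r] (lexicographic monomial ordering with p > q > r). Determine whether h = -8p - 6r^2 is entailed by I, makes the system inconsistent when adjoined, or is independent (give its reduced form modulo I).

-8p - 6r^2 is independent of I; its normal form modulo I is -8p - 6r^2.

First compute the reduced Gröbner basis of I by Buchberger's algorithm.
f_1 = -6p^2 + 24, LT = p^2.
f_2 = 5p^2q - 4qr, LT = p^2q.

S(f_1,f_2): lcm = p^2q. S = 4/5qr - 4q.
  leading term qr: no divisor's leading term divides it; move 4/5qr to the remainder.
  leading term q: no divisor's leading term divides it; move -4q to the remainder.
  remainder 4/5qr - 4q ≠ 0; add k_3 = 4/5qr - 4q to the basis.

The other S-polynomials (S(f_1,k_3), S(f_2,k_3)) all reduce to 0 modulo the current basis, so we have a Gröbner basis.
Inter-reduce: drop elements whose leading term is divisible by another's, tail-reduce, and make monic.
Reduced Gröbner basis: {p^2 - 4, qr - 5q}.
Label its elements g_1 = p^2 - 4, g_2 = qr - 5q.

Reduce h = -8p - 6r^2 modulo G:
  leading term p: no divisor's leading term divides it; move -8p to the remainder.
  leading term r^2: no divisor's leading term divides it; move -6r^2 to the remainder.
  normal form = -8p - 6r^2.
The normal form is nonzero, so h ∉ I. Since h minus its normal form lies in I, I + (h) = I + (n) where n = -8p - 6r^2; decide whether this ideal is the whole ring.
Run Buchberger on G together with n (pairs among the g_i already reduce to 0 since G is a Gröbner basis):
g_1 = p^2 - 4, LT = p^2.
g_2 = qr - 5q, LT = qr.
n = -8p - 6r^2, LT = p.

S(g_1,n): lcm = p^2. S = -3/4pr^2 - 4.
  leading term pr^2: subtract (3/32r^2)·n from -3/4pr^2 - 4 → 9/16r^4 - 4
  leading term r^4: no divisor's leading term divides it; move 9/16r^4 to the remainder.
  leading term 1: no divisor's leading term divides it; move -4 to the remainder.
  remainder 9/16r^4 - 4 ≠ 0; add m_4 = 9/16r^4 - 4 to the basis.

S(g_2,m_4): lcm = qr^4. S = -5qr^3 + 64/9q.
  leading term qr^3: subtract (-5r^2)·g_2 from -5qr^3 + 64/9q → -25qr^2 + 64/9q
  leading term qr^2: subtract (-25r)·g_2 from -25qr^2 + 64/9q → -125qr + 64/9q
  leading term qr: subtract (-125)·g_2 from -125qr + 64/9q → -5561/9q
  leading term q: no divisor's leading term divides it; move -5561/9q to the remainder.
  remainder -5561/9q ≠ 0; add m_5 = -5561/9q to the basis.

The other S-polynomials (S(g_1,g_2), S(g_2,n), S(g_1,m_4), S(n,m_4), S(g_1,m_5), S(g_2,m_5), S(n,m_5), S(m_4,m_5)) all reduce to 0 modulo the current basis, so we have a Gröbner basis.
Inter-reduce: drop elements whose leading term is divisible by another's, tail-reduce, and make monic.
Reduced Gröbner basis: {p + 3/4r^2, q, r^4 - 64/9}.
The reduced Gröbner basis of I + (h) is {p + 3/4r^2, q, r^4 - 64/9} ≠ {1}, a proper ideal, so the enlarged system stays consistent: h is independent of I, with normal form -8p - 6r^2.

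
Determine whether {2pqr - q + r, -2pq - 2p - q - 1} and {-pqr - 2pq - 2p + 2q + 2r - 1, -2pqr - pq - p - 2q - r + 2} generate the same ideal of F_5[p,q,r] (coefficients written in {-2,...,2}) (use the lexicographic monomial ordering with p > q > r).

Yes, the ideals are equal.

Two ideals are equal iff their reduced Gröbner bases coincide (the reduced basis is unique for a fixed ordering).
Buchberger on the first generating set:
f_1 = 2pqr - q + r, LT = pqr.
f_2 = -2pq - 2p - q - 1, LT = pq.

S(f_1,f_2): lcm = pqr. S = -pr + 2qr + 2q.
  leading term pr: no divisor's leading term divides it; move -pr to the remainder.
  leading term qr: no divisor's leading term divides it; move 2qr to the remainder.
  leading term q: no divisor's leading term divides it; move 2q to the remainder.
  remainder -pr + 2qr + 2q ≠ 0; add g_3 = -pr + 2qr + 2q to the basis.

S(f_1,g_3): lcm = pqr. S = 2q^2r + 2q^2 + 2q - 2r.
  leading term q^2r: no divisor's leading term divides it; move 2q^2r to the remainder.
  leading term q^2: no divisor's leading term divides it; move 2q^2 to the remainder.
  leading term q: no divisor's leading term divides it; move 2q to the remainder.
  leading term r: no divisor's leading term divides it; move -2r to the remainder.
  remainder 2q^2r + 2q^2 + 2q - 2r ≠ 0; add g_4 = 2q^2r + 2q^2 + 2q - 2r to the basis.

The other S-polynomials (S(f_2,g_3), S(f_1,g_4), S(f_2,g_4), S(g_3,g_4)) all reduce to 0 modulo the current basis, so we have a Gröbner basis.
Inter-reduce: drop elements whose leading term is divisible by another's, tail-reduce, and make monic.
Reduced Gröbner basis: {pq + p - 2q - 2, pr - 2qr - 2q, q^2r + q^2 + q - r}.

Buchberger on the second generating set:
h_1 = -pqr - 2pq - 2p + 2q + 2r - 1, LT = pqr.
h_2 = -2pqr - pq - p - 2q - r + 2, LT = pqr.

S(h_1,h_2): lcm = pqr. S = -pq - p + 2q + 2.
  leading term pq: no divisor's leading term divides it; move -pq to the remainder.
  leading term p: no divisor's leading term divides it; move -p to the remainder.
  leading term q: no divisor's leading term divides it; move 2q to the remainder.
  leading term 1: no divisor's leading term divides it; move 2 to the remainder.
  remainder -pq - p + 2q + 2 ≠ 0; add k_3 = -pq - p + 2q + 2 to the basis.

S(h_1,k_3): lcm = pqr. S = 2pq - pr + 2p + 2qr - 2q + 1.
  leading term pq: subtract (-2)·k_3 from 2pq - pr + 2p + 2qr - 2q + 1 → -pr + 2qr + 2q
  leading term pr: no divisor's leading term divides it; move -pr to the remainder.
  leading term qr: no divisor's leading term divides it; move 2qr to the remainder.
  leading term q: no divisor's leading term divides it; move 2q to the remainder.
  remainder -pr + 2qr + 2q ≠ 0; add k_4 = -pr + 2qr + 2q to the basis.

S(h_1,k_4): lcm = pqr. S = 2pq + 2p + 2q^2r + 2q^2 - 2q - 2r + 1.
  leading term pq: subtract (-2)·k_3 from 2pq + 2p + 2q^2r + 2q^2 - 2q - 2r + 1 → 2q^2r + 2q^2 + 2q - 2r
  leading term q^2r: no divisor's leading term divides it; move 2q^2r to the remainder.
  leading term q^2: no divisor's leading term divides it; move 2q^2 to the remainder.
  leading term q: no divisor's leading term divides it; move 2q to the remainder.
  leading term r: no divisor's leading term divides it; move -2r to the remainder.
  remainder 2q^2r + 2q^2 + 2q - 2r ≠ 0; add k_5 = 2q^2r + 2q^2 + 2q - 2r to the basis.

The other S-polynomials (S(h_2,k_3), S(h_2,k_4), S(k_3,k_4), S(h_1,k_5), S(h_2,k_5), S(k_3,k_5), S(k_4,k_5)) all reduce to 0 modulo the current basis, so we have a Gröbner basis.
Inter-reduce: drop elements whose leading term is divisible by another's, tail-reduce, and make monic.
Reduced Gröbner basis: {pq + p - 2q - 2, pr - 2qr - 2q, q^2r + q^2 + q - r}.

The two bases agree; hence the ideals are identical.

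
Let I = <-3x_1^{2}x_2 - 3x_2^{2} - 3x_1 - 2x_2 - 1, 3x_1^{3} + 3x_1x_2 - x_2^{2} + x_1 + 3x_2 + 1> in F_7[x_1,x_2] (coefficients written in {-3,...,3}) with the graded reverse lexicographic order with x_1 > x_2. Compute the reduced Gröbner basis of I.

G = {x_1^{3} + x_1x_2 + 2x_2^{2} - 2x_1 + x_2 - 2, x_1^{2}x_2 + x_2^{2} + x_1 + 3x_2 - 2, x_2^{3} + 3x_1^{2} + x_1x_2 - 3x_2^{2} + x_1 - x_2}

f_1 = -3x_1^{2}x_2 - 3x_2^{2} - 3x_1 - 2x_2 - 1, LT = x_1^{2}x_2.
f_2 = 3x_1^{3} + 3x_1x_2 - x_2^{2} + x_1 + 3x_2 + 1, LT = x_1^{3}.

S(f_1,f_2): lcm = x_1^{3}x_2. S = -2x_2^{3} + x_1^{2} - 2x_1x_2 - x_2^{2} - 2x_1 + 2x_2.
  reduce S modulo (f_1, f_2):
  remainder -2x_2^{3} + x_1^{2} - 2x_1x_2 - x_2^{2} - 2x_1 + 2x_2 ≠ 0; add g_3 = -2x_2^{3} + x_1^{2} - 2x_1x_2 - x_2^{2} - 2x_1 + 2x_2 to the basis.

The other S-polynomials (S(f_1,g_3), S(f_2,g_3)) all reduce to 0 modulo the current basis, so we have a Gröbner basis.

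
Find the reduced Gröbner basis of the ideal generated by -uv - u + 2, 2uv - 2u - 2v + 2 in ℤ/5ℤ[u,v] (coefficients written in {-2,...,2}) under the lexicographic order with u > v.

G = {u - 2v + 1, v² - 2v + 1}

This is the nonlinear analogue of row-reducing a linear system.

f_1 = -uv - u + 2, LT = uv.
f_2 = 2uv - 2u - 2v + 2, LT = uv.

S(f_1,f_2): lcm = uv. S = 2u + v + 2.
  reduce S modulo (f_1, f_2):
  remainder 2u + v + 2 ≠ 0; add g_3 = 2u + v + 2 to the basis.

S(f_1,g_3): lcm = uv. S = u + 2v² - v - 2.
  reduce S modulo (f_1, f_2, g_3):
  remainder 2v² + v + 2 ≠ 0; add g_4 = 2v² + v + 2 to the basis.

The other S-polynomials (S(f_2,g_3), S(f_1,g_4), S(f_2,g_4), S(g_3,g_4)) all reduce to 0 modulo the current basis, so we have a Gröbner basis.
Inter-reduce: drop elements whose leading term is divisible by another's, tail-reduce, and make monic.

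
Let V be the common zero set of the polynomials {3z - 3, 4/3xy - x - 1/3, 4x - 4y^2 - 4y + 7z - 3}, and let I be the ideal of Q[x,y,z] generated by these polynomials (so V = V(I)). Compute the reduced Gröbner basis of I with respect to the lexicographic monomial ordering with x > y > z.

Buchberger's algorithm terminates because the ascending chain of leading-term ideals stabilizes.

f_1 = 3z - 3, LT = z.
f_2 = 4/3xy - x - 1/3, LT = xy.
f_3 = 4x - 4y^2 - 4y + 7z - 3, LT = x.

S(f_2,f_3): lcm = xy. S = -3/4x + y^3 + y^2 - 7/4yz + 3/4y - 1/4.
  leading term x: subtract (-3/16)·f_3 from -3/4x + y^3 + y^2 - 7/4yz + 3/4y - 1/4 → y^3 + 1/4y^2 - 7/4yz + 21/16z - 13/16
  leading term y^3: no divisor's leading term divides it; move y^3 to the remainder.
  leading term y^2: no divisor's leading term divides it; move 1/4y^2 to the remainder.
  leading term yz: subtract (-7/12y)·f_1 from -7/4yz + 21/16z - 13/16 → -7/4y + 21/16z - 13/16
  leading term y: no divisor's leading term divides it; move -7/4y to the remainder.
  leading term z: subtract (7/16)·f_1 from 21/16z - 13/16 → 1/2
  leading term 1: no divisor's leading term divides it; move 1/2 to the remainder.
  remainder y^3 + 1/4y^2 - 7/4y + 1/2 ≠ 0; add g_4 = y^3 + 1/4y^2 - 7/4y + 1/2 to the basis.

The other S-polynomials (S(f_1,f_2), S(f_1,f_3), S(f_1,g_4), S(f_2,g_4), S(f_3,g_4)) all reduce to 0 modulo the current basis, so we have a Gröbner basis.
Inter-reduce: drop elements whose leading term is divisible by another's, tail-reduce, and make monic.

G = {x - y^2 - y + 1, y^3 + 1/4y^2 - 7/4y + 1/2, z - 1}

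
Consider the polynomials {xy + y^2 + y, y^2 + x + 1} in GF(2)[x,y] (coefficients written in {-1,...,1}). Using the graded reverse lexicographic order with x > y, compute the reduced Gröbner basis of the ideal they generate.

G = {x^2 + x, xy + x + y + 1, y^2 + x + 1}

Buchberger's algorithm terminates because the ascending chain of leading-term ideals stabilizes.

f_1 = xy + y^2 + y, LT = xy.
f_2 = y^2 + x + 1, LT = y^2.

S(f_1,f_2): lcm = xy^2. S = y^3 + x^2 + y^2 + x.
  leading term y^3: subtract (y)·f_2 from y^3 + x^2 + y^2 + x → x^2 + xy + y^2 + x + y
  leading term x^2: no divisor's leading term divides it; move x^2 to the remainder.
  leading term xy: subtract (1)·f_1 from xy + y^2 + x + y → x
  leading term x: no divisor's leading term divides it; move x to the remainder.
  remainder x^2 + x ≠ 0; add g_3 = x^2 + x to the basis.

The other S-polynomials (S(f_1,g_3), S(f_2,g_3)) all reduce to 0 modulo the current basis, so we have a Gröbner basis.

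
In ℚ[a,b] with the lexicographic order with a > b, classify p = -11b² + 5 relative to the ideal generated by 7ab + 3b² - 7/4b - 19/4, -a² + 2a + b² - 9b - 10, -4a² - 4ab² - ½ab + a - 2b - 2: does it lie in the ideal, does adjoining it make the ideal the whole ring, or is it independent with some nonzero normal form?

Adjoining -11b² + 5 makes the ideal the whole ring: the system is inconsistent.

First compute the reduced Gröbner basis of I by Buchberger's algorithm.
f_1 = 7ab + 3b² - 7/4b - 19/4, LT = ab.
f_2 = -a² + 2a + b² - 9b - 10, LT = a².
f_3 = -4a² - 4ab² - ½ab + a - 2b - 2, LT = a².

S(f_1,f_2): lcm = a²b. S = 3/7ab² + 7/4ab - 19/28a + b³ - 9b² - 10b.
  leading term ab²: subtract (3/49b)·f_1 from 3/7ab² + 7/4ab - 19/28a + b³ - 9b² - 10b → 7/4ab - 19/28a + 40/49b³ - 249/28b² - 1903/196b
  leading term ab: subtract (¼)·f_1 from 7/4ab - 19/28a + 40/49b³ - 249/28b² - 1903/196b → -19/28a + 40/49b³ - 135/14b² - 7269/784b + 19/16
  leading term a: no divisor's leading term divides it; move -19/28a to the remainder.
  leading term b³: no divisor's leading term divides it; move 40/49b³ to the remainder.
  leading term b²: no divisor's leading term divides it; move -135/14b² to the remainder.
  leading term b: no divisor's leading term divides it; move -7269/784b to the remainder.
  leading term 1: no divisor's leading term divides it; move 19/16 to the remainder.
  remainder -19/28a + 40/49b³ - 135/14b² - 7269/784b + 19/16 ≠ 0; add h_4 = -19/28a + 40/49b³ - 135/14b² - 7269/784b + 19/16 to the basis.

S(f_1,f_3): lcm = a²b. S = -ab³ + 17/56ab² - 19/28a - ½b² - ½b.
  leading term ab³: subtract (-1/7b²)·f_1 from -ab³ + 17/56ab² - 19/28a - ½b² - ½b → 17/56ab² - 19/28a + 3/7b⁴ - ¼b³ - 33/28b² - ½b
  leading term ab²: subtract (17/392b)·f_1 from 17/56ab² - 19/28a + 3/7b⁴ - ¼b³ - 33/28b² - ½b → -19/28a + 3/7b⁴ - 149/392b³ - 247/224b² - 461/1568b
  leading term a: subtract (1)·h_4 from -19/28a + 3/7b⁴ - 149/392b³ - 247/224b² - 461/1568b → 3/7b⁴ - 67/56b³ + 1913/224b² + 2011/224b - 19/16
  leading term b⁴: no divisor's leading term divides it; move 3/7b⁴ to the remainder.
  leading term b³: no divisor's leading term divides it; move -67/56b³ to the remainder.
  leading term b²: no divisor's leading term divides it; move 1913/224b² to the remainder.
  leading term b: no divisor's leading term divides it; move 2011/224b to the remainder.
  leading term 1: no divisor's leading term divides it; move -19/16 to the remainder.
  remainder 3/7b⁴ - 67/56b³ + 1913/224b² + 2011/224b - 19/16 ≠ 0; add h_5 = 3/7b⁴ - 67/56b³ + 1913/224b² + 2011/224b - 19/16 to the basis.

S(f_2,f_3): lcm = a². S = -ab² - ⅛ab - 7/4a - b² + 17/2b + 19/2.
  leading term ab²: subtract (-1/7b)·f_1 from -ab² - ⅛ab - 7/4a - b² + 17/2b + 19/2 → -⅛ab - 7/4a + 3/7b³ - 5/4b² + 219/28b + 19/2
  leading term ab: subtract (-1/56)·f_1 from -⅛ab - 7/4a + 3/7b³ - 5/4b² + 219/28b + 19/2 → -7/4a + 3/7b³ - 67/56b² + 1745/224b + 2109/224
  leading term a: subtract (49/19)·h_4 from -7/4a + 3/7b³ - 67/56b² + 1745/224b + 2109/224 → -223/133b³ + 25187/1064b² + 134921/4256b + 1423/224
  leading term b³: no divisor's leading term divides it; move -223/133b³ to the remainder.
  leading term b²: no divisor's leading term divides it; move 25187/1064b² to the remainder.
  leading term b: no divisor's leading term divides it; move 134921/4256b to the remainder.
  leading term 1: no divisor's leading term divides it; move 1423/224 to the remainder.
  remainder -223/133b³ + 25187/1064b² + 134921/4256b + 1423/224 ≠ 0; add h_6 = -223/133b³ + 25187/1064b² + 134921/4256b + 1423/224 to the basis.

S(f_1,h_4): lcm = ab. S = 160/133b⁴ - 270/19b³ - 7041/532b² + 3/2b - 19/28.
  leading term b⁴: subtract (160/57)·h_5 from 160/133b⁴ - 270/19b³ - 7041/532b² + 3/2b - 19/28 → -4330/399b³ - 59383/1596b² - 18913/798b + 223/84
  leading term b³: subtract (4330/669)·h_6 from -4330/399b³ - 59383/1596b² - 18913/798b + 223/84 → -2420438/12711b² - 15516417/67792b - 411697/10704
  leading term b²: no divisor's leading term divides it; move -2420438/12711b² to the remainder.
  leading term b: no divisor's leading term divides it; move -15516417/67792b to the remainder.
  leading term 1: no divisor's leading term divides it; move -411697/10704 to the remainder.
  remainder -2420438/12711b² - 15516417/67792b - 411697/10704 ≠ 0; add h_7 = -2420438/12711b² - 15516417/67792b - 411697/10704 to the basis.

S(f_1,h_6): lcm = ab³. S = 25187/1784ab² + 134921/7136ab + 27037/7136a + 3/7b⁴ - ¼b³ - 19/28b².
  leading term ab²: subtract (25187/12488b)·f_1 from 25187/1784ab² + 134921/7136ab + 27037/7136a + 3/7b⁴ - ¼b³ - 19/28b² → 134921/7136ab + 27037/7136a + 3/7b⁴ - 78683/12488b³ + 142413/49952b² + 478553/49952b
  leading term ab: subtract (134921/49952)·f_1 from 134921/7136ab + 27037/7136a + 3/7b⁴ - 78683/12488b³ + 142413/49952b² + 478553/49952b → 27037/7136a + 3/7b⁴ - 78683/12488b³ - 131175/24976b² + 2858659/199808b + 2563499/199808
  leading term a: subtract (-9961/1784)·h_4 from 27037/7136a + 3/7b⁴ - 78683/12488b³ - 131175/24976b² + 2858659/199808b + 2563499/199808 → 3/7b⁴ - 3109/1784b³ - 737955/12488b² - 133663/3568b + 486039/24976
  leading term b⁴: subtract (1)·h_5 from 3/7b⁴ - 3109/1784b³ - 737955/12488b² - 133663/3568b + 486039/24976 → -3411/6244b³ - 3378419/49952b² - 2319735/49952b + 257849/12488
  leading term b³: subtract (64809/198916)·h_6 from -3411/6244b³ - 3378419/49952b² - 2319735/49952b + 257849/12488 → -59950021/795664b² - 361345593/6365312b + 118254575/6365312
  leading term b²: subtract (3417151197/8636122784)·h_7 from -59950021/795664b² - 361345593/6365312b + 118254575/6365312 → 4669952314461/138177964544b + 4669952314461/138177964544
  leading term b: no divisor's leading term divides it; move 4669952314461/138177964544b to the remainder.
  leading term 1: no divisor's leading term divides it; move 4669952314461/138177964544 to the remainder.
  remainder 4669952314461/138177964544b + 4669952314461/138177964544 ≠ 0; add h_8 = 4669952314461/138177964544b + 4669952314461/138177964544 to the basis.

The other S-polynomials (S(f_2,h_4), S(f_3,h_4), S(f_1,h_5), S(f_2,h_5), S(f_3,h_5), S(h_4,h_5), S(f_2,h_6), S(f_3,h_6), S(h_4,h_6), S(h_5,h_6), S(f_1,h_7), S(f_2,h_7), S(f_3,h_7), S(h_4,h_7), S(h_5,h_7), S(h_6,h_7), S(f_1,h_8), S(f_2,h_8), S(f_3,h_8), S(h_4,h_8), S(h_5,h_8), S(h_6,h_8), S(h_7,h_8)) all reduce to 0 modulo the current basis, so we have a Gröbner basis.
Inter-reduce: drop elements whose leading term is divisible by another's, tail-reduce, and make monic.
Reduced Gröbner basis: {a, b + 1}.
Label its elements g_1 = a, g_2 = b + 1.

Reduce p = -11b² + 5 modulo G:
  leading term b²: subtract (-11b)·g_2 from -11b² + 5 → 11b + 5
  leading term b: subtract (11)·g_2 from 11b + 5 → -6
  leading term 1: no divisor's leading term divides it; move -6 to the remainder.
  normal form = -6.
The normal form is nonzero, so p ∉ I. Since p minus its normal form lies in I, I + (p) = I + (r) where r = -6; decide whether this ideal is the whole ring.
Here r = -6 is a nonzero constant, hence a unit: 1 ∈ I + (p), the Gröbner basis of I + (p) is {1}, and the enlarged system has no common solution — adjoining p is inconsistent.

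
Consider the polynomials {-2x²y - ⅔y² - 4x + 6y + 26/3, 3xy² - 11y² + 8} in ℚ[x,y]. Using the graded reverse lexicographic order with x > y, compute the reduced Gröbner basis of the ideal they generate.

G = {xy² - 11/3y² + 8/3, y³ + 6xy + 94/3y² - 8x - 13y - 88/3, x² + 35/8xy + ¼y² + 3/2x - 63/8y - 25/4}

f_1 = -2x²y - ⅔y² - 4x + 6y + 26/3, LT = x²y.
f_2 = 3xy² - 11y² + 8, LT = xy².

S(f_1,f_2): lcm = x²y². S = 11/3xy² + ⅓y³ + 2xy - 3y² - 8/3x - 13/3y.
  leading term xy²: subtract (11/9)·f_2 from 11/3xy² + ⅓y³ + 2xy - 3y² - 8/3x - 13/3y → ⅓y³ + 2xy + 94/9y² - 8/3x - 13/3y - 88/9
  leading term y³: no divisor's leading term divides it; move ⅓y³ to the remainder.
  leading term xy: no divisor's leading term divides it; move 2xy to the remainder.
  leading term y²: no divisor's leading term divides it; move 94/9y² to the remainder.
  leading term x: no divisor's leading term divides it; move -8/3x to the remainder.
  leading term y: no divisor's leading term divides it; move -13/3y to the remainder.
  leading term 1: no divisor's leading term divides it; move -88/9 to the remainder.
  remainder ⅓y³ + 2xy + 94/9y² - 8/3x - 13/3y - 88/9 ≠ 0; add g_3 = ⅓y³ + 2xy + 94/9y² - 8/3x - 13/3y - 88/9 to the basis.

S(f_1,g_3): lcm = x²y³. S = -6x³y - 94/3x²y² + ⅓y⁴ + 8x³ + 13x²y + 2xy² - 3y³ + 88/3x² - 13/3y².
  leading term x³y: subtract (3x)·f_1 from -6x³y - 94/3x²y² + ⅓y⁴ + 8x³ + 13x²y + 2xy² - 3y³ + 88/3x² - 13/3y² → -94/3x²y² + ⅓y⁴ + 8x³ + 13x²y + 4xy² - 3y³ + 124/3x² - 18xy - 13/3y² - 26x
  leading term x²y²: subtract (47/3y)·f_1 from -94/3x²y² + ⅓y⁴ + 8x³ + 13x²y + 4xy² - 3y³ + 124/3x² - 18xy - 13/3y² - 26x → ⅓y⁴ + 8x³ + 13x²y + 4xy² + 67/9y³ + 124/3x² + 134/3xy - 295/3y² - 26x - 1222/9y
  leading term y⁴: subtract (y)·g_3 from ⅓y⁴ + 8x³ + 13x²y + 4xy² + 67/9y³ + 124/3x² + 134/3xy - 295/3y² - 26x - 1222/9y → 8x³ + 13x²y + 2xy² - 3y³ + 124/3x² + 142/3xy - 94y² - 26x - 126y
  leading term x³: no divisor's leading term divides it; move 8x³ to the remainder.
  leading term x²y: subtract (-13/2)·f_1 from 13x²y + 2xy² - 3y³ + 124/3x² + 142/3xy - 94y² - 26x - 126y → 2xy² - 3y³ + 124/3x² + 142/3xy - 295/3y² - 52x - 87y + 169/3
  leading term xy²: subtract (⅔)·f_2 from 2xy² - 3y³ + 124/3x² + 142/3xy - 295/3y² - 52x - 87y + 169/3 → -3y³ + 124/3x² + 142/3xy - 91y² - 52x - 87y + 51
  leading term y³: subtract (-9)·g_3 from -3y³ + 124/3x² + 142/3xy - 91y² - 52x - 87y + 51 → 124/3x² + 196/3xy + 3y² - 76x - 126y - 37
  leading term x²: no divisor's leading term divides it; move 124/3x² to the remainder.
  leading term xy: no divisor's leading term divides it; move 196/3xy to the remainder.
  leading term y²: no divisor's leading term divides it; move 3y² to the remainder.
  leading term x: no divisor's leading term divides it; move -76x to the remainder.
  leading term y: no divisor's leading term divides it; move -126y to the remainder.
  leading term 1: no divisor's leading term divides it; move -37 to the remainder.
  remainder 8x³ + 124/3x² + 196/3xy + 3y² - 76x - 126y - 37 ≠ 0; add g_4 = 8x³ + 124/3x² + 196/3xy + 3y² - 76x - 126y - 37 to the basis.

S(f_2,g_3): lcm = xy³. S = -6x²y - 94/3xy² - 11/3y³ + 8x² + 13xy + 88/3x + 8/3y.
  leading term x²y: subtract (3)·f_1 from -6x²y - 94/3xy² - 11/3y³ + 8x² + 13xy + 88/3x + 8/3y → -94/3xy² - 11/3y³ + 8x² + 13xy + 2y² + 124/3x - 46/3y - 26
  leading term xy²: subtract (-94/9)·f_2 from -94/3xy² - 11/3y³ + 8x² + 13xy + 2y² + 124/3x - 46/3y - 26 → -11/3y³ + 8x² + 13xy - 1016/9y² + 124/3x - 46/3y + 518/9
  leading term y³: subtract (-11)·g_3 from -11/3y³ + 8x² + 13xy - 1016/9y² + 124/3x - 46/3y + 518/9 → 8x² + 35xy + 2y² + 12x - 63y - 50
  leading term x²: no divisor's leading term divides it; move 8x² to the remainder.
  leading term xy: no divisor's leading term divides it; move 35xy to the remainder.
  leading term y²: no divisor's leading term divides it; move 2y² to the remainder.
  leading term x: no divisor's leading term divides it; move 12x to the remainder.
  leading term y: no divisor's leading term divides it; move -63y to the remainder.
  leading term 1: no divisor's leading term divides it; move -50 to the remainder.
  remainder 8x² + 35xy + 2y² + 12x - 63y - 50 ≠ 0; add g_5 = 8x² + 35xy + 2y² + 12x - 63y - 50 to the basis.

The other S-polynomials (S(f_1,g_4), S(f_2,g_4), S(g_3,g_4), S(f_1,g_5), S(f_2,g_5), S(g_3,g_5), S(g_4,g_5)) all reduce to 0 modulo the current basis, so we have a Gröbner basis.
Inter-reduce: drop elements whose leading term is divisible by another's, tail-reduce, and make monic.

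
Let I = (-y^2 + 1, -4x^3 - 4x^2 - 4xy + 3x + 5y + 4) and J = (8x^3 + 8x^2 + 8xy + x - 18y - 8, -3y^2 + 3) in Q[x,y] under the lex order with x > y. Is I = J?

Equality of ideals is decidable: compute both reduced Gröbner bases (unique for the ordering) and check whether they agree.
Buchberger on the first generating set:
f_1 = -y^2 + 1, LT = y^2.
f_2 = -4x^3 - 4x^2 - 4xy + 3x + 5y + 4, LT = x^3.

S(f_1,f_2): leading monomials are coprime, so the S-polynomial reduces to 0 (Buchberger's first criterion).
Every S-polynomial of the final basis reduces to 0, so we have a Gröbner basis.
Inter-reduce: drop elements whose leading term is divisible by another's, tail-reduce, and make monic.
Reduced Gröbner basis: {x^3 + x^2 + xy - 3/4x - 5/4y - 1, y^2 - 1}.

Buchberger on the second generating set:
h_1 = 8x^3 + 8x^2 + 8xy + x - 18y - 8, LT = x^3.
h_2 = -3y^2 + 3, LT = y^2.

S(h_1,h_2): leading monomials are coprime, so the S-polynomial reduces to 0 (Buchberger's first criterion).
Every S-polynomial of the final basis reduces to 0, so we have a Gröbner basis.
Inter-reduce: drop elements whose leading term is divisible by another's, tail-reduce, and make monic.
Reduced Gröbner basis: {x^3 + x^2 + xy + 1/8x - 9/4y - 1, y^2 - 1}.

The bases are distinct; the ideals are different.
The choice of monomial ordering does not affect the verdict — as long as both bases are computed under the same ordering, their equality decides ideal equality.

No, the ideals differ.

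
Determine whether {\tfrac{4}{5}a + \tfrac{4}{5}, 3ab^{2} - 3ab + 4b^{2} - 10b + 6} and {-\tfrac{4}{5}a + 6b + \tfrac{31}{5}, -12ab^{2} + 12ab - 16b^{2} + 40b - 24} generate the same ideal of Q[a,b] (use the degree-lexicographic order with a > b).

For a fixed monomial order, each ideal has a unique reduced Gröbner basis; comparing bases decides equality.
Buchberger on the first generating set:
f_1 = \tfrac{4}{5}a + \tfrac{4}{5}, LT = a.
f_2 = 3ab^{2} - 3ab + 4b^{2} - 10b + 6, LT = ab^{2}.

S(f_1,f_2): lcm = ab^{2}. S = ab - \tfrac{1}{3}b^{2} + \tfrac{10}{3}b - 2.
  reduce S modulo (f_1, f_2):
  remainder -\tfrac{1}{3}b^{2} + \tfrac{7}{3}b - 2 ≠ 0; add g_3 = -\tfrac{1}{3}b^{2} + \tfrac{7}{3}b - 2 to the basis.

The other S-polynomials (S(f_1,g_3), S(f_2,g_3)) all reduce to 0 modulo the current basis, so we have a Gröbner basis.
Inter-reduce: drop elements whose leading term is divisible by another's, tail-reduce, and make monic.
Reduced Gröbner basis: {b^{2} - 7b + 6, a + 1}.

Buchberger on the second generating set:
h_1 = -\tfrac{4}{5}a + 6b + \tfrac{31}{5}, LT = a.
h_2 = -12ab^{2} + 12ab - 16b^{2} + 40b - 24, LT = ab^{2}.

S(h_1,h_2): lcm = ab^{2}. S = -\tfrac{15}{2}b^{3} + ab - \tfrac{109}{12}b^{2} + \tfrac{10}{3}b - 2.
  reduce S modulo (h_1, h_2):
  remainder -\tfrac{15}{2}b^{3} - \tfrac{19}{12}b^{2} + \tfrac{133}{12}b - 2 ≠ 0; add k_3 = -\tfrac{15}{2}b^{3} - \tfrac{19}{12}b^{2} + \tfrac{133}{12}b - 2 to the basis.

The other S-polynomials (S(h_1,k_3), S(h_2,k_3)) all reduce to 0 modulo the current basis, so we have a Gröbner basis.
Inter-reduce: drop elements whose leading term is divisible by another's, tail-reduce, and make monic.
Reduced Gröbner basis: {b^{3} + \tfrac{19}{90}b^{2} - \tfrac{133}{90}b + \tfrac{4}{15}, a - \tfrac{15}{2}b - \tfrac{31}{4}}.

The bases are distinct; the ideals are different.
The choice of monomial ordering does not affect the verdict — as long as both bases are computed under the same ordering, their equality decides ideal equality.

No, the ideals differ.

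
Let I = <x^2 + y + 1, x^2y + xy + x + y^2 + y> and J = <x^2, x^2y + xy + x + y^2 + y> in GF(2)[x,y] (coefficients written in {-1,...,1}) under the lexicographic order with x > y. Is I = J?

No, the ideals differ.

Two ideals are equal iff their reduced Gröbner bases coincide (the reduced basis is unique for a fixed ordering).
Buchberger on the first generating set:
f_1 = x^2 + y + 1, LT = x^2.
f_2 = x^2y + xy + x + y^2 + y, LT = x^2y.

S(f_1,f_2): lcm = x^2y. S = xy + x.
  reduce S modulo (f_1, f_2):
  remainder xy + x ≠ 0; add g_3 = xy + x to the basis.

S(f_1,g_3): lcm = x^2y. S = x^2 + y^2 + y.
  reduce S modulo (f_1, f_2, g_3):
  remainder y^2 + 1 ≠ 0; add g_4 = y^2 + 1 to the basis.

The other S-polynomials (S(f_2,g_3), S(f_1,g_4), S(f_2,g_4), S(g_3,g_4)) all reduce to 0 modulo the current basis, so we have a Gröbner basis.
Inter-reduce: drop elements whose leading term is divisible by another's, tail-reduce, and make monic.
Reduced Gröbner basis: {x^2 + y + 1, xy + x, y^2 + 1}.

Buchberger on the second generating set:
h_1 = x^2, LT = x^2.
h_2 = x^2y + xy + x + y^2 + y, LT = x^2y.

S(h_1,h_2): lcm = x^2y. S = xy + x + y^2 + y.
  reduce S modulo (h_1, h_2):
  remainder xy + x + y^2 + y ≠ 0; add k_3 = xy + x + y^2 + y to the basis.

S(h_1,k_3): lcm = x^2y. S = x^2 + xy^2 + xy.
  reduce S modulo (h_1, h_2, k_3):
  remainder y^3 + y^2 ≠ 0; add k_4 = y^3 + y^2 to the basis.

The other S-polynomials (S(h_2,k_3), S(h_1,k_4), S(h_2,k_4), S(k_3,k_4)) all reduce to 0 modulo the current basis, so we have a Gröbner basis.
Inter-reduce: drop elements whose leading term is divisible by another's, tail-reduce, and make monic.
Reduced Gröbner basis: {x^2, xy + x + y^2 + y, y^3 + y^2}.

These differ, so the ideals are not equal.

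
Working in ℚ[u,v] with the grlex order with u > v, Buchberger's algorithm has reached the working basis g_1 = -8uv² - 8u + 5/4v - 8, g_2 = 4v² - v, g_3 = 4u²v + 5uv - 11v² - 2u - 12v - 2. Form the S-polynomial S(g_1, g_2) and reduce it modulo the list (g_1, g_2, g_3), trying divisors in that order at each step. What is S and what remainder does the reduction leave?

S(g_1, g_2) = ¼uv + u - 5/32v + 1; remainder on division = ¼uv + u - 5/32v + 1.

lcm(LM(g_1), LM(g_2)) = uv².
S = (lcm/LT(g_1))·g_1 − (lcm/LT(g_2))·g_2 = ¼uv + u - 5/32v + 1.
Reduce S modulo (g_1, g_2, g_3) in that order:
  leading term uv: no divisor's leading term divides it; move ¼uv to the remainder.
  leading term u: no divisor's leading term divides it; move u to the remainder.
  leading term v: no divisor's leading term divides it; move -5/32v to the remainder.
  leading term 1: no divisor's leading term divides it; move 1 to the remainder.
The remainder ¼uv + u - 5/32v + 1 is nonzero, so it would be added as the next basis element.
This is the inner loop of Buchberger's algorithm — each nonzero remainder becomes a new basis element.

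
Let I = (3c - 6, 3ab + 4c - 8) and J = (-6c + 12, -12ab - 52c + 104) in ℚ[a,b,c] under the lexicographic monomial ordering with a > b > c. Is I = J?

For a fixed monomial order, each ideal has a unique reduced Gröbner basis; comparing bases decides equality.
Buchberger on the first generating set:
f_1 = 3c - 6, LT = c.
f_2 = 3ab + 4c - 8, LT = ab.

The S-polynomials (S(f_1,f_2)) all reduce to 0 modulo the current basis, so we have a Gröbner basis.
Inter-reduce: drop elements whose leading term is divisible by another's, tail-reduce, and make monic.
Reduced Gröbner basis: {ab, c - 2}.

Buchberger on the second generating set:
h_1 = -6c + 12, LT = c.
h_2 = -12ab - 52c + 104, LT = ab.

The S-polynomials (S(h_1,h_2)) all reduce to 0 modulo the current basis, so we have a Gröbner basis.
Inter-reduce: drop elements whose leading term is divisible by another's, tail-reduce, and make monic.
Reduced Gröbner basis: {ab, c - 2}.

Same reduced basis, so the two generating sets span the same ideal.

Yes, the ideals are equal.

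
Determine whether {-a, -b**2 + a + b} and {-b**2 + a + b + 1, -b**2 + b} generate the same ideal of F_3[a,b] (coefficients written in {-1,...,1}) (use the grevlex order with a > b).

Equality of ideals is decidable: compute both reduced Gröbner bases (unique for the ordering) and check whether they agree.
Buchberger on the first generating set:
f_1 = -a, LT = a.
f_2 = -b**2 + a + b, LT = b**2.

The S-polynomials (S(f_1,f_2)) all reduce to 0 modulo the current basis, so we have a Gröbner basis.
Inter-reduce: drop elements whose leading term is divisible by another's, tail-reduce, and make monic.
Reduced Gröbner basis: {b**2 - b, a}.

Buchberger on the second generating set:
h_1 = -b**2 + a + b + 1, LT = b**2.
h_2 = -b**2 + b, LT = b**2.

S(h_1,h_2): lcm = b**2. S = -a - 1.
  reduce S modulo (h_1, h_2):
  remainder -a - 1 ≠ 0; add k_3 = -a - 1 to the basis.

The other S-polynomials (S(h_1,k_3), S(h_2,k_3)) all reduce to 0 modulo the current basis, so we have a Gröbner basis.
Inter-reduce: drop elements whose leading term is divisible by another's, tail-reduce, and make monic.
Reduced Gröbner basis: {b**2 - b, a + 1}.

The bases are distinct; the ideals are different.

No, the ideals differ.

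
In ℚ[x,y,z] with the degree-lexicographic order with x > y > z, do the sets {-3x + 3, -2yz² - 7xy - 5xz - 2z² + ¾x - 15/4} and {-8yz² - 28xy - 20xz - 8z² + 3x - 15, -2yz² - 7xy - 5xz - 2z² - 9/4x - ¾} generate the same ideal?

Yes, the ideals are equal.

Two ideals are equal iff their reduced Gröbner bases coincide (the reduced basis is unique for a fixed ordering).
Buchberger on the first generating set:
f_1 = -3x + 3, LT = x.
f_2 = -2yz² - 7xy - 5xz - 2z² + ¾x - 15/4, LT = yz².

S(f_1,f_2): leading monomials are coprime, so the S-polynomial reduces to 0 (Buchberger's first criterion).
Every S-polynomial of the final basis reduces to 0, so we have a Gröbner basis.
Inter-reduce: drop elements whose leading term is divisible by another's, tail-reduce, and make monic.
Reduced Gröbner basis: {yz² + z² + 7/2y + 5/2z + 3/2, x - 1}.

Buchberger on the second generating set:
h_1 = -8yz² - 28xy - 20xz - 8z² + 3x - 15, LT = yz².
h_2 = -2yz² - 7xy - 5xz - 2z² - 9/4x - ¾, LT = yz².

S(h_1,h_2): lcm = yz². S = -3/2x + 3/2.
  leading term x: no divisor's leading term divides it; move -3/2x to the remainder.
  leading term 1: no divisor's leading term divides it; move 3/2 to the remainder.
  remainder -3/2x + 3/2 ≠ 0; add k_3 = -3/2x + 3/2 to the basis.

S(h_1,k_3): leading monomials are coprime, so the S-polynomial reduces to 0 (Buchberger's first criterion).
S(h_2,k_3): leading monomials are coprime, so the S-polynomial reduces to 0 (Buchberger's first criterion).
Every S-polynomial of the final basis reduces to 0, so we have a Gröbner basis.
Inter-reduce: drop elements whose leading term is divisible by another's, tail-reduce, and make monic.
Reduced Gröbner basis: {yz² + z² + 7/2y + 5/2z + 3/2, x - 1}.

These coincide, so the ideals are equal.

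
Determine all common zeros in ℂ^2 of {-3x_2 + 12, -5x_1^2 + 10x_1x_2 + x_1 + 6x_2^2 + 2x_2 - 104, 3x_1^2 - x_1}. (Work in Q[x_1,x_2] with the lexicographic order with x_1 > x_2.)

Compute a lex Gröbner basis by Buchberger's algorithm.
f_1 = -3x_2 + 12, LT = x_2.
f_2 = -5x_1^2 + 10x_1x_2 + x_1 + 6x_2^2 + 2x_2 - 104, LT = x_1^2.
f_3 = 3x_1^2 - x_1, LT = x_1^2.

S(f_1,f_2): leading monomials are coprime, so the S-polynomial reduces to 0 (Buchberger's first criterion).
S(f_1,f_3): leading monomials are coprime, so the S-polynomial reduces to 0 (Buchberger's first criterion).
S(f_2,f_3): lcm = x_1^2. S = -2x_1x_2 + 2/15x_1 - 6/5x_2^2 - 2/5x_2 + 104/5.
  leading term x_1x_2: subtract (2/3x_1)·f_1 from -2x_1x_2 + 2/15x_1 - 6/5x_2^2 - 2/5x_2 + 104/5 → -118/15x_1 - 6/5x_2^2 - 2/5x_2 + 104/5
  leading term x_1: no divisor's leading term divides it; move -118/15x_1 to the remainder.
  leading term x_2^2: subtract (2/5x_2)·f_1 from -6/5x_2^2 - 2/5x_2 + 104/5 → -26/5x_2 + 104/5
  leading term x_2: subtract (26/15)·f_1 from -26/5x_2 + 104/5 → 0
  remainder -118/15x_1 ≠ 0; add h_4 = -118/15x_1 to the basis.

S(f_1,h_4): leading monomials are coprime, so the S-polynomial reduces to 0 (Buchberger's first criterion).
S(f_2,h_4): lcm = x_1^2. S = -2x_1x_2 - 1/5x_1 - 6/5x_2^2 - 2/5x_2 + 104/5.
  leading term x_1x_2: subtract (2/3x_1)·f_1 from -2x_1x_2 - 1/5x_1 - 6/5x_2^2 - 2/5x_2 + 104/5 → -41/5x_1 - 6/5x_2^2 - 2/5x_2 + 104/5
  leading term x_1: subtract (123/118)·h_4 from -41/5x_1 - 6/5x_2^2 - 2/5x_2 + 104/5 → -6/5x_2^2 - 2/5x_2 + 104/5
  leading term x_2^2: subtract (2/5x_2)·f_1 from -6/5x_2^2 - 2/5x_2 + 104/5 → -26/5x_2 + 104/5
  leading term x_2: subtract (26/15)·f_1 from -26/5x_2 + 104/5 → 0
  remainder 0.

S(f_3,h_4): lcm = x_1^2. S = -1/3x_1.
  leading term x_1: subtract (5/118)·h_4 from -1/3x_1 → 0
  remainder 0.

Every S-polynomial of the final basis reduces to 0, so we have a Gröbner basis.
Inter-reduce: drop elements whose leading term is divisible by another's, tail-reduce, and make monic.
Reduced Gröbner basis: {x_1, x_2 - 4}.

A lex Gröbner basis eliminates variables successively. Here x_2 - 4 depends only on x_2, with roots {4}; lifting each root through the earlier basis elements recovers the full solutions.
  x_2 = 4: the earlier basis element becomes x_1 = 0, giving x_1 = 0 — point (0, 4).

{(0, 4)}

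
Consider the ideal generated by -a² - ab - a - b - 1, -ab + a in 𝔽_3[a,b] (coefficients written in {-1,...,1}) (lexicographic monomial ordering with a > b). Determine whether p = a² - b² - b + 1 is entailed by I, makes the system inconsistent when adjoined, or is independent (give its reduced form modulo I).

First compute the reduced Gröbner basis of I by Buchberger's algorithm.
f_1 = -a² - ab - a - b - 1, LT = a².
f_2 = -ab + a, LT = ab.

S(f_1,f_2): lcm = a²b. S = a² + ab² + ab + b² + b.
  reduce S modulo (f_1, f_2):
  remainder b² - 1 ≠ 0; add h_3 = b² - 1 to the basis.

The other S-polynomials (S(f_1,h_3), S(f_2,h_3)) all reduce to 0 modulo the current basis, so we have a Gröbner basis.
Inter-reduce: drop elements whose leading term is divisible by another's, tail-reduce, and make monic.
Reduced Gröbner basis: {a² - a + b + 1, ab - a, b² - 1}.
Label its elements g_1 = a² - a + b + 1, g_2 = ab - a, g_3 = b² - 1.

Reduce p = a² - b² - b + 1 modulo G:
  leading term a²: subtract (1)·g_1 from a² - b² - b + 1 → a - b² + b
  leading term a: no divisor's leading term divides it; move a to the remainder.
  leading term b²: subtract (-1)·g_3 from -b² + b → b - 1
  leading term b: no divisor's leading term divides it; move b to the remainder.
  leading term 1: no divisor's leading term divides it; move -1 to the remainder.
  normal form = a + b - 1.
The normal form is nonzero, so p ∉ I. Since p minus its normal form lies in I, I + (p) = I + (r) where r = a + b - 1; decide whether this ideal is the whole ring.
Run Buchberger on G together with r (pairs among the g_i already reduce to 0 since G is a Gröbner basis):
g_1 = a² - a + b + 1, LT = a².
g_2 = ab - a, LT = ab.
g_3 = b² - 1, LT = b².
r = a + b - 1, LT = a.

S(g_1,r): lcm = a². S = -ab + b + 1.
  reduce S modulo (g_1, g_2, g_3, r):
  remainder -b ≠ 0; add m_5 = -b to the basis.

S(g_2,r): lcm = ab. S = -a - b² + b.
  reduce S modulo (g_1, g_2, g_3, r, m_5):
  remainder 1 ≠ 0; add m_6 = 1 to the basis.

The other S-polynomials (S(g_1,g_2), S(g_1,g_3), S(g_2,g_3), S(g_3,r), S(g_1,m_5), S(g_2,m_5), S(g_3,m_5), S(r,m_5), S(g_1,m_6), S(g_2,m_6), S(g_3,m_6), S(r,m_6), S(m_5,m_6)) all reduce to 0 modulo the current basis, so we have a Gröbner basis.
Inter-reduce: drop elements whose leading term is divisible by another's, tail-reduce, and make monic.
Reduced Gröbner basis: {1}.
The reduced Gröbner basis of I + (p) is {1}: the ideal is the whole ring, so the enlarged system has no common solution — adjoining p is inconsistent.

The remainder on division by a Gröbner basis is unique — it is the normal form.

Adjoining a² - b² - b + 1 makes the ideal the whole ring: the system is inconsistent.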